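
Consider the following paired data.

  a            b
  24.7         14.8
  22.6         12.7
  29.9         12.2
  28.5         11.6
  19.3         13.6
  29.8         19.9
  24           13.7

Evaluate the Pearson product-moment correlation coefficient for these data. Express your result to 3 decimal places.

n = 7, Σa = 178.8, Σb = 98.5, Σa² = 4663.64, Σb² = 1432.39, Σab = 2532.26
nΣab − ΣaΣb = 17725.82 − 17611.8 = 114.02
nΣa² − (Σa)² = 32645.48 − 31969.44 = 676.04; nΣb² − (Σb)² = 10026.73 − 9702.25 = 324.48
r = 114.02 / √(676.04 × 324.48) = 114.02 / 468.3604 ≈ 0.243

0.243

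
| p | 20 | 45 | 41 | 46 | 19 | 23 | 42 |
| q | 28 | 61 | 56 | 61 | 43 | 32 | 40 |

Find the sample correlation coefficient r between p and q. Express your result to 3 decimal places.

n = 7, Σp = 236, Σq = 321, Σp² = 8876, Σq² = 15835, Σpq = 11640
nΣpq − ΣpΣq = 81480 − 75756 = 5724
nΣp² − (Σp)² = 62132 − 55696 = 6436; nΣq² − (Σq)² = 110845 − 103041 = 7804
r = 5724 / √(6436 × 7804) = 5724 / 7087.0688 ≈ 0.808

0.808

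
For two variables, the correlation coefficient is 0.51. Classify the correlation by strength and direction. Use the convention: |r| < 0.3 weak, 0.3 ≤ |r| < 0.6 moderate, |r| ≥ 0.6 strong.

moderate positive

r = 0.51 > 0 so the relationship is positive.
|r| = 0.51, which falls in the moderate range.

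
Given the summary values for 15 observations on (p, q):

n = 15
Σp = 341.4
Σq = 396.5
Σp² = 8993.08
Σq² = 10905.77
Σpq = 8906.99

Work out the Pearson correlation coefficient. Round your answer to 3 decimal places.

-0.163

r = (nΣpq − ΣpΣq) / √[(nΣp² − (Σp)²)(nΣq² − (Σq)²)]
Numerator: 15×8906.99 − 341.4×396.5 = -1760.25
Denominator: √[(134896.2 − 116553.96)(163586.55 − 157212.25)] = √[18342.24 × 6374.3] = 10812.9062
r = -1760.25 / 10812.9062 ≈ -0.163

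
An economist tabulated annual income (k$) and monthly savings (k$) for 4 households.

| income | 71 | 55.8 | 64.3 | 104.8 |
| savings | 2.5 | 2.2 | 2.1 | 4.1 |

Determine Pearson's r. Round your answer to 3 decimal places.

0.977

n = 4, Σx = 295.9, Σy = 10.9, Σx² = 23272.17, Σy² = 32.31, Σxy = 864.97
nΣxy − ΣxΣy = 3459.88 − 3225.31 = 234.57
nΣx² − (Σx)² = 93088.68 − 87556.81 = 5531.87; nΣy² − (Σy)² = 129.24 − 118.81 = 10.43
r = 234.57 / √(5531.87 × 10.43) = 234.57 / 240.2028 ≈ 0.977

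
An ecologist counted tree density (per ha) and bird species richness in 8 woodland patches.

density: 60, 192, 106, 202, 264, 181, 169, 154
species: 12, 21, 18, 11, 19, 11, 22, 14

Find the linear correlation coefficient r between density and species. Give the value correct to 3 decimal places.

n = 8, Σx = 1328, Σy = 128, Σx² = 247238, Σy² = 2192, Σxy = 21763
nΣxy − ΣxΣy = 174104 − 169984 = 4120
nΣx² − (Σx)² = 1977904 − 1763584 = 214320; nΣy² − (Σy)² = 17536 − 16384 = 1152
r = 4120 / √(214320 × 1152) = 4120 / 15712.9450 ≈ 0.262

0.262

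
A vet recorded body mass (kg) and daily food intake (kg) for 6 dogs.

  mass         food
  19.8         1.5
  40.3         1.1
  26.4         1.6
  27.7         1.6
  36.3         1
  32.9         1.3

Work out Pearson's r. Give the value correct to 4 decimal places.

n = 6, Σx = 183.4, Σy = 8.1, Σx² = 5880.48, Σy² = 11.27, Σxy = 239.66
nΣxy − ΣxΣy = 1437.96 − 1485.54 = -47.58
nΣx² − (Σx)² = 35282.88 − 33635.56 = 1647.32; nΣy² − (Σy)² = 67.62 − 65.61 = 2.01
r = -47.58 / √(1647.32 × 2.01) = -47.58 / 57.5423 ≈ -0.8269

-0.8269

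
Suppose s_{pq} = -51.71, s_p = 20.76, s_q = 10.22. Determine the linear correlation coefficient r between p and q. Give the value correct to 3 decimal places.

-0.244

r = Cov(p,q) / (s_p · s_q) = -51.71 / (20.76 × 10.22)
  = -51.71 / 212.1672 ≈ -0.244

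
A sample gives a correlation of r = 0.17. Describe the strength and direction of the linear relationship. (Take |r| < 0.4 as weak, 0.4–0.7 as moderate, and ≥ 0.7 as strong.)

r = 0.17 > 0 so the relationship is positive.
|r| = 0.17, which falls in the weak range.

weak positive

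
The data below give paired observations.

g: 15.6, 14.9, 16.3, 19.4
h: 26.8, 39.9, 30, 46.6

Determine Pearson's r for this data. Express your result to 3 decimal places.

n = 4, Σg = 66.2, Σh = 143.3, Σg² = 1107.42, Σh² = 5381.81, Σgh = 2405.63
nΣgh − ΣgΣh = 9622.52 − 9486.46 = 136.06
nΣg² − (Σg)² = 4429.68 − 4382.44 = 47.24; nΣh² − (Σh)² = 21527.24 − 20534.89 = 992.35
r = 136.06 / √(47.24 × 992.35) = 136.06 / 216.5147 ≈ 0.628

0.628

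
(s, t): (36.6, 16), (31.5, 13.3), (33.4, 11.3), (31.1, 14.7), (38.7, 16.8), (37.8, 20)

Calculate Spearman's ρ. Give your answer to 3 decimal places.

0.714

Rank s: 4, 2, 3, 1, 6, 5
Rank t: 4, 2, 1, 3, 5, 6
d = rank(s) − rank(t): 0, 0, 2, -2, 1, -1; Σd² = 10
ρ = 1 − 6Σd² / [n(n²−1)] = 1 − 6×10 / (6×35) = 1 − 60/210 ≈ 0.714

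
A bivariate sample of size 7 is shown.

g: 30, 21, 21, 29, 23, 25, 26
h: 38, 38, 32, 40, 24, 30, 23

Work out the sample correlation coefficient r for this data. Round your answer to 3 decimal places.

0.302

n = 7, Σg = 175, Σh = 225, Σg² = 4453, Σh² = 7517, Σgh = 5670
nΣgh − ΣgΣh = 39690 − 39375 = 315
nΣg² − (Σg)² = 31171 − 30625 = 546; nΣh² − (Σh)² = 52619 − 50625 = 1994
r = 315 / √(546 × 1994) = 315 / 1043.4194 ≈ 0.302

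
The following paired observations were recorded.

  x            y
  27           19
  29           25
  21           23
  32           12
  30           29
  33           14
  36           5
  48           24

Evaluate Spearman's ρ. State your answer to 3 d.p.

-0.310

Rank x: 2, 3, 1, 5, 4, 6, 7, 8
Rank y: 4, 7, 5, 2, 8, 3, 1, 6
d = rank(x) − rank(y): -2, -4, -4, 3, -4, 3, 6, 2; Σd² = 110
ρ = 1 − 6Σd² / [n(n²−1)] = 1 − 6×110 / (8×63) = 1 − 660/504 ≈ -0.310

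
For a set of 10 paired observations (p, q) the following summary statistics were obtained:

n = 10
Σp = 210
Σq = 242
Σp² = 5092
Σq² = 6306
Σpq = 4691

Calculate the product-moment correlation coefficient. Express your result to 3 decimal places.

r = (nΣpq − ΣpΣq) / √[(nΣp² − (Σp)²)(nΣq² − (Σq)²)]
Numerator: 10×4691 − 210×242 = -3910
Denominator: √[(50920 − 44100)(63060 − 58564)] = √[6820 × 4496] = 5537.3929
r = -3910 / 5537.3929 ≈ -0.706

-0.706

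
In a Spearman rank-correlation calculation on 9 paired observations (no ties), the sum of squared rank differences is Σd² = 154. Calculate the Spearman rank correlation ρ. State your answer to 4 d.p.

ρ = 1 − 6Σd² / [n(n²−1)] = 1 − 6×154 / (9×80)
  = 1 − 924/720 = 1 − 1.28333 ≈ -0.2833

-0.2833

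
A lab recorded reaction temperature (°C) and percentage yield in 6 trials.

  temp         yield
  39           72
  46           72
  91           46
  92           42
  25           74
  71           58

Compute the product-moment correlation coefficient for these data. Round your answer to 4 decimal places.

-0.9740

n = 6, Σx = 364, Σy = 364, Σx² = 26048, Σy² = 23088, Σxy = 20138
nΣxy − ΣxΣy = 120828 − 132496 = -11668
nΣx² − (Σx)² = 156288 − 132496 = 23792; nΣy² − (Σy)² = 138528 − 132496 = 6032
r = -11668 / √(23792 × 6032) = -11668 / 11979.7055 ≈ -0.9740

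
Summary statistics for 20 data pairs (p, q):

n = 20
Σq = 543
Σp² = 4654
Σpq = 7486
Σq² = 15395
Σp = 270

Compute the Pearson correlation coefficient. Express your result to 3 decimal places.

0.192

r = (nΣpq − ΣpΣq) / √[(nΣp² − (Σp)²)(nΣq² − (Σq)²)]
Numerator: 20×7486 − 270×543 = 3110
Denominator: √[(93080 − 72900)(307900 − 294849)] = √[20180 × 13051] = 16228.6531
r = 3110 / 16228.6531 ≈ 0.192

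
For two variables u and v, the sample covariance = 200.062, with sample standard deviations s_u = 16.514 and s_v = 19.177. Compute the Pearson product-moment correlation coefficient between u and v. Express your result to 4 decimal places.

0.6317

r = Cov(u,v) / (s_u · s_v) = 200.062 / (16.514 × 19.177)
  = 200.062 / 316.6890 ≈ 0.6317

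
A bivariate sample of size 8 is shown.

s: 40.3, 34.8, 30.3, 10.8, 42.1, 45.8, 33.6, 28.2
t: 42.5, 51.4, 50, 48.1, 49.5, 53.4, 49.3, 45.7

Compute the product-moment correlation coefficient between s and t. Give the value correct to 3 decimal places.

0.201

n = 8, Σs = 265.9, Σt = 389.9, Σs² = 9664.11, Σt² = 19082.61, Σst = 13010.84
nΣst − ΣsΣt = 104086.72 − 103674.41 = 412.31
nΣs² − (Σs)² = 77312.88 − 70702.81 = 6610.07; nΣt² − (Σt)² = 152660.88 − 152022.01 = 638.87
r = 412.31 / √(6610.07 × 638.87) = 412.31 / 2054.9879 ≈ 0.201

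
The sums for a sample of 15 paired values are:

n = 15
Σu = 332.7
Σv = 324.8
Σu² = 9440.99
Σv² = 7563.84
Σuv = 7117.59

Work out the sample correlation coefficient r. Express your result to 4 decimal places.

r = (nΣuv − ΣuΣv) / √[(nΣu² − (Σu)²)(nΣv² − (Σv)²)]
Numerator: 15×7117.59 − 332.7×324.8 = -1297.11
Denominator: √[(141614.85 − 110689.29)(113457.6 − 105495.04)] = √[30925.56 × 7962.56] = 15692.2474
r = -1297.11 / 15692.2474 ≈ -0.0827

-0.0827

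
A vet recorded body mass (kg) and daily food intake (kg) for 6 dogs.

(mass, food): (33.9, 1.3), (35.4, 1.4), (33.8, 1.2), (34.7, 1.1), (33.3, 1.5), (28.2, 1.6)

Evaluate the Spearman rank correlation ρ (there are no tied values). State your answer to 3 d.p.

Rank mass: 4, 6, 3, 5, 2, 1
Rank food: 3, 4, 2, 1, 5, 6
d = rank(mass) − rank(food): 1, 2, 1, 4, -3, -5; Σd² = 56
ρ = 1 − 6Σd² / [n(n²−1)] = 1 − 6×56 / (6×35) = 1 − 336/210 ≈ -0.600

-0.600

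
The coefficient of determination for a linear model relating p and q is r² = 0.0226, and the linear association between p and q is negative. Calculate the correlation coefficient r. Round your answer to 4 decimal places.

-0.1503

|r| = √0.0226 = 0.1503
The association is negative, so r = −0.1503.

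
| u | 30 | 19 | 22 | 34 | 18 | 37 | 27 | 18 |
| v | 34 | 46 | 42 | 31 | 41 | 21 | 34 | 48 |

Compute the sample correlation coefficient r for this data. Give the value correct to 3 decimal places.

-0.946

n = 8, Σu = 205, Σv = 297, Σu² = 5647, Σv² = 11579, Σuv = 7169
nΣuv − ΣuΣv = 57352 − 60885 = -3533
nΣu² − (Σu)² = 45176 − 42025 = 3151; nΣv² − (Σv)² = 92632 − 88209 = 4423
r = -3533 / √(3151 × 4423) = -3533 / 3733.2122 ≈ -0.946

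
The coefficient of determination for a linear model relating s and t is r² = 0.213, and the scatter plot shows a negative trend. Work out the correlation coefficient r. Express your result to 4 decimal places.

|r| = √0.213 = 0.4615
The association is negative, so r = −0.4615.

-0.4615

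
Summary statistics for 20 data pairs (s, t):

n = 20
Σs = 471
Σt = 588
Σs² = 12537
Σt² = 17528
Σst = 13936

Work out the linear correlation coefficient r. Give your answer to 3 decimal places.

0.150

r = (nΣst − ΣsΣt) / √[(nΣs² − (Σs)²)(nΣt² − (Σt)²)]
Numerator: 20×13936 − 471×588 = 1772
Denominator: √[(250740 − 221841)(350560 − 345744)] = √[28899 × 4816] = 11797.3550
r = 1772 / 11797.3550 ≈ 0.150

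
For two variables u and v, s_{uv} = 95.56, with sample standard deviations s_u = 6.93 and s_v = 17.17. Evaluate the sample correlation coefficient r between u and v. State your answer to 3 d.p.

0.803

r = Cov(u,v) / (s_u · s_v) = 95.56 / (6.93 × 17.17)
  = 95.56 / 118.9881 ≈ 0.803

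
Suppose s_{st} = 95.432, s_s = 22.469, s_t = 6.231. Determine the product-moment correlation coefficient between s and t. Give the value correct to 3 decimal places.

0.682

r = Cov(s,t) / (s_s · s_t) = 95.432 / (22.469 × 6.231)
  = 95.432 / 140.0043 ≈ 0.682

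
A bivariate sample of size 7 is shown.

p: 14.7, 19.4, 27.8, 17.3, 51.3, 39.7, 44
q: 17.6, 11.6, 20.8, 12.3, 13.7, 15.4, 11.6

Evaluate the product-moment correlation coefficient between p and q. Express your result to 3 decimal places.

n = 7, Σp = 214.2, Σq = 103, Σp² = 7808.36, Σq² = 1587.66, Σpq = 3099.38
nΣpq − ΣpΣq = 21695.66 − 22062.6 = -366.94
nΣp² − (Σp)² = 54658.52 − 45881.64 = 8776.88; nΣq² − (Σq)² = 11113.62 − 10609 = 504.62
r = -366.94 / √(8776.88 × 504.62) = -366.94 / 2104.5164 ≈ -0.174

-0.174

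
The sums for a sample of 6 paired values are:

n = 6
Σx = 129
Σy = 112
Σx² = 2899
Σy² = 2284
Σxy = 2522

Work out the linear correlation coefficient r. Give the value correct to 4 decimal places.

r = (nΣxy − ΣxΣy) / √[(nΣx² − (Σx)²)(nΣy² − (Σy)²)]
Numerator: 6×2522 − 129×112 = 684
Denominator: √[(17394 − 16641)(13704 − 12544)] = √[753 × 1160] = 934.6015
r = 684 / 934.6015 ≈ 0.7319

0.7319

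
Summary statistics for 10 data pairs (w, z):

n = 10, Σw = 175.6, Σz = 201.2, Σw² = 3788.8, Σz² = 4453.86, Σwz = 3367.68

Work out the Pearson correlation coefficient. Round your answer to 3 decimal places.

-0.309

r = (nΣwz − ΣwΣz) / √[(nΣw² − (Σw)²)(nΣz² − (Σz)²)]
Numerator: 10×3367.68 − 175.6×201.2 = -1653.92
Denominator: √[(37888 − 30835.36)(44538.6 − 40481.44)] = √[7052.64 × 4057.16] = 5349.1765
r = -1653.92 / 5349.1765 ≈ -0.309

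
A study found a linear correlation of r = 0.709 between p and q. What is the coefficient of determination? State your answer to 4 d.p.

0.5027

r² = (0.709)² = 0.5027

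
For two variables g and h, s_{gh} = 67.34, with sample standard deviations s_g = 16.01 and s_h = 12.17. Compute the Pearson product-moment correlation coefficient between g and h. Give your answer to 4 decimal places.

r = Cov(g,h) / (s_g · s_h) = 67.34 / (16.01 × 12.17)
  = 67.34 / 194.8417 ≈ 0.3456

0.3456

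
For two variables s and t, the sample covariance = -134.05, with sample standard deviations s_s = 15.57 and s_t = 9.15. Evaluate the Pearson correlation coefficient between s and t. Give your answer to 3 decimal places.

-0.941

r = Cov(s,t) / (s_s · s_t) = -134.05 / (15.57 × 9.15)
  = -134.05 / 142.4655 ≈ -0.941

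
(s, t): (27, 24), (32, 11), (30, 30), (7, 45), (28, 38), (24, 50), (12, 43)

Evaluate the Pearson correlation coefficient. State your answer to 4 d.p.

n = 7, Σs = 160, Σt = 241, Σs² = 4206, Σt² = 9415, Σst = 4995
nΣst − ΣsΣt = 34965 − 38560 = -3595
nΣs² − (Σs)² = 29442 − 25600 = 3842; nΣt² − (Σt)² = 65905 − 58081 = 7824
r = -3595 / √(3842 × 7824) = -3595 / 5482.6826 ≈ -0.6557

-0.6557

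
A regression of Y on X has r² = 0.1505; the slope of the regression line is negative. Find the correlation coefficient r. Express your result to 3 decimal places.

-0.388

|r| = √0.1505 = 0.388
The association is negative, so r = −0.388.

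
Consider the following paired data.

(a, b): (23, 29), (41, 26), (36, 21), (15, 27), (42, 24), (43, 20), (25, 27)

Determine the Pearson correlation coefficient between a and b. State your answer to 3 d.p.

n = 7, Σa = 225, Σb = 174, Σa² = 7969, Σb² = 4392, Σab = 5437
nΣab − ΣaΣb = 38059 − 39150 = -1091
nΣa² − (Σa)² = 55783 − 50625 = 5158; nΣb² − (Σb)² = 30744 − 30276 = 468
r = -1091 / √(5158 × 468) = -1091 / 1553.6872 ≈ -0.702

-0.702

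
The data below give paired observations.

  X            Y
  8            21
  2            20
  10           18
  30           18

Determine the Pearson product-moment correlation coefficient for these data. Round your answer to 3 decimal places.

n = 4, ΣX = 50, ΣY = 77, ΣX² = 1068, ΣY² = 1489, ΣXY = 928
nΣXY − ΣXΣY = 3712 − 3850 = -138
nΣX² − (ΣX)² = 4272 − 2500 = 1772; nΣY² − (ΣY)² = 5956 − 5929 = 27
r = -138 / √(1772 × 27) = -138 / 218.7327 ≈ -0.631

-0.631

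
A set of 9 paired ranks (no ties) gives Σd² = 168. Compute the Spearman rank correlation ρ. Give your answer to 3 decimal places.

ρ = 1 − 6Σd² / [n(n²−1)] = 1 − 6×168 / (9×80)
  = 1 − 1008/720 = 1 − 1.4000 ≈ -0.400

-0.400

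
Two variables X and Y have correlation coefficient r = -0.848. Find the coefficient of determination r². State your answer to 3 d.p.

r² = (-0.848)² = 0.719

0.719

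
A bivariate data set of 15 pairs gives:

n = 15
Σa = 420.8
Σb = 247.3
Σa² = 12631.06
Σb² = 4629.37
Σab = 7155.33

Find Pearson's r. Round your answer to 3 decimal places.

r = (nΣab − ΣaΣb) / √[(nΣa² − (Σa)²)(nΣb² − (Σb)²)]
Numerator: 15×7155.33 − 420.8×247.3 = 3266.11
Denominator: √[(189465.9 − 177072.64)(69440.55 − 61157.29)] = √[12393.26 × 8283.26] = 10131.9591
r = 3266.11 / 10131.9591 ≈ 0.322

0.322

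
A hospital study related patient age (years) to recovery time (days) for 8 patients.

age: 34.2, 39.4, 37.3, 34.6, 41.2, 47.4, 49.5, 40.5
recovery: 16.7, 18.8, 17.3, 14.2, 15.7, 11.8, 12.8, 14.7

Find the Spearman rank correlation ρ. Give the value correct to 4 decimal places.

-0.5714

Rank age: 1, 4, 3, 2, 6, 7, 8, 5
Rank recovery: 6, 8, 7, 3, 5, 1, 2, 4
d = rank(age) − rank(recovery): -5, -4, -4, -1, 1, 6, 6, 1; Σd² = 132
ρ = 1 − 6Σd² / [n(n²−1)] = 1 − 6×132 / (8×63) = 1 − 792/504 ≈ -0.5714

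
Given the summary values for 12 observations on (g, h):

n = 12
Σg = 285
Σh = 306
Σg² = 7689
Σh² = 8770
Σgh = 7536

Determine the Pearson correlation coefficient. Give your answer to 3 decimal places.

r = (nΣgh − ΣgΣh) / √[(nΣg² − (Σg)²)(nΣh² − (Σh)²)]
Numerator: 12×7536 − 285×306 = 3222
Denominator: √[(92268 − 81225)(105240 − 93636)] = √[11043 × 11604] = 11320.0253
r = 3222 / 11320.0253 ≈ 0.285

0.285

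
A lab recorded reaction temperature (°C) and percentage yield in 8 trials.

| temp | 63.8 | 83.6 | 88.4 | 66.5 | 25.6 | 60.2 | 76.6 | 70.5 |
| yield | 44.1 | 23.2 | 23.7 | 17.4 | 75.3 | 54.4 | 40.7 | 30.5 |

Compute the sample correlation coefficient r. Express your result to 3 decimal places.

-0.850

n = 8, Σx = 535.2, Σy = 309.3, Σx² = 38413.42, Σy² = 14563.69, Σxy = 18475.71
nΣxy − ΣxΣy = 147805.68 − 165537.36 = -17731.68
nΣx² − (Σx)² = 307307.36 − 286439.04 = 20868.32; nΣy² − (Σy)² = 116509.52 − 95666.49 = 20843.03
r = -17731.68 / √(20868.32 × 20843.03) = -17731.68 / 20855.6712 ≈ -0.850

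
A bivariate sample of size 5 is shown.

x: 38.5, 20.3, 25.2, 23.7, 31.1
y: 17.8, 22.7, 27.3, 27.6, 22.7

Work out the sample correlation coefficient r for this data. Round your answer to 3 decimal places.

-0.730

n = 5, Σx = 138.8, Σy = 118.1, Σx² = 4058.28, Σy² = 2854.47, Σxy = 3194.16
nΣxy − ΣxΣy = 15970.8 − 16392.28 = -421.48
nΣx² − (Σx)² = 20291.4 − 19265.44 = 1025.96; nΣy² − (Σy)² = 14272.35 − 13947.61 = 324.74
r = -421.48 / √(1025.96 × 324.74) = -421.48 / 577.2090 ≈ -0.730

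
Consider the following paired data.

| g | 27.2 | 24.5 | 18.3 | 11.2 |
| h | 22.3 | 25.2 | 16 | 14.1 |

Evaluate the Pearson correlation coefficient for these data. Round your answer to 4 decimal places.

n = 4, Σg = 81.2, Σh = 77.6, Σg² = 1800.42, Σh² = 1587.14, Σgh = 1674.68
nΣgh − ΣgΣh = 6698.72 − 6301.12 = 397.6
nΣg² − (Σg)² = 7201.68 − 6593.44 = 608.24; nΣh² − (Σh)² = 6348.56 − 6021.76 = 326.8
r = 397.6 / √(608.24 × 326.8) = 397.6 / 445.8395 ≈ 0.8918

0.8918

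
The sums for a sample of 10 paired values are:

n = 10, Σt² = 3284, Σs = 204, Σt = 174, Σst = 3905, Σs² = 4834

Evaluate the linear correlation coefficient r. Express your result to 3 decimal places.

0.856

r = (nΣst − ΣsΣt) / √[(nΣs² − (Σs)²)(nΣt² − (Σt)²)]
Numerator: 10×3905 − 204×174 = 3554
Denominator: √[(48340 − 41616)(32840 − 30276)] = √[6724 × 2564] = 4152.1484
r = 3554 / 4152.1484 ≈ 0.856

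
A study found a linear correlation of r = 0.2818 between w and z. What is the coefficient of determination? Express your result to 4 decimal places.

0.0794

r² = (0.2818)² = 0.0794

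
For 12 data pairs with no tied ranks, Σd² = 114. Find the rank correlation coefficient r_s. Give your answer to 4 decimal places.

0.6014

ρ = 1 − 6Σd² / [n(n²−1)] = 1 − 6×114 / (12×143)
  = 1 − 684/1716 = 1 − 0.39860 ≈ 0.6014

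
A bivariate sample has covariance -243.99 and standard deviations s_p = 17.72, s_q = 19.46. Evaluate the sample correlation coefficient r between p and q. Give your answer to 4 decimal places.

r = Cov(p,q) / (s_p · s_q) = -243.99 / (17.72 × 19.46)
  = -243.99 / 344.8312 ≈ -0.7076

-0.7076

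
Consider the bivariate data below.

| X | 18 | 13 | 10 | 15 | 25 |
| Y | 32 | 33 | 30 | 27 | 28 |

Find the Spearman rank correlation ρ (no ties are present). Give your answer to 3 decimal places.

-0.300

Rank X: 4, 2, 1, 3, 5
Rank Y: 4, 5, 3, 1, 2
d = rank(X) − rank(Y): 0, -3, -2, 2, 3; Σd² = 26
ρ = 1 − 6Σd² / [n(n²−1)] = 1 − 6×26 / (5×24) = 1 − 156/120 ≈ -0.300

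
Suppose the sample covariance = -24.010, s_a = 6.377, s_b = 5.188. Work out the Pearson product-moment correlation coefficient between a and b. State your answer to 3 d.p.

-0.726

r = Cov(a,b) / (s_a · s_b) = -24.010 / (6.377 × 5.188)
  = -24.010 / 33.0839 ≈ -0.726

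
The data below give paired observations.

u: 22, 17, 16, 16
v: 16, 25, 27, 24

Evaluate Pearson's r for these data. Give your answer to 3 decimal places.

-0.961

n = 4, Σu = 71, Σv = 92, Σu² = 1285, Σv² = 2186, Σuv = 1593
nΣuv − ΣuΣv = 6372 − 6532 = -160
nΣu² − (Σu)² = 5140 − 5041 = 99; nΣv² − (Σv)² = 8744 − 8464 = 280
r = -160 / √(99 × 280) = -160 / 166.4932 ≈ -0.961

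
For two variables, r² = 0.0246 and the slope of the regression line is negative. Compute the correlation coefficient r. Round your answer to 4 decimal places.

-0.1568

|r| = √0.0246 = 0.1568
The association is negative, so r = −0.1568.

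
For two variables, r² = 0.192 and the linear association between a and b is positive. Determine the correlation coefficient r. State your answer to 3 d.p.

0.438

|r| = √0.192 = 0.438
The association is positive, so r = 0.438.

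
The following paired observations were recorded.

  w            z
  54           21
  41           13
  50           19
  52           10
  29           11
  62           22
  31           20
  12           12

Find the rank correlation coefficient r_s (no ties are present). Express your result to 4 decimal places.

0.5476

Rank w: 7, 4, 5, 6, 2, 8, 3, 1
Rank z: 7, 4, 5, 1, 2, 8, 6, 3
d = rank(w) − rank(z): 0, 0, 0, 5, 0, 0, -3, -2; Σd² = 38
ρ = 1 − 6Σd² / [n(n²−1)] = 1 − 6×38 / (8×63) = 1 − 228/504 ≈ 0.5476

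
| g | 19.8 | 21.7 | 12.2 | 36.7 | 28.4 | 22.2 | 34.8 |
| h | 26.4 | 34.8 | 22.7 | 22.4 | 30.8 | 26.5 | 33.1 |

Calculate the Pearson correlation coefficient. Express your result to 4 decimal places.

n = 7, Σg = 175.8, Σh = 196.7, Σg² = 4869.1, Σh² = 5671.55, Σgh = 4991.8
nΣgh − ΣgΣh = 34942.6 − 34579.86 = 362.74
nΣg² − (Σg)² = 34083.7 − 30905.64 = 3178.06; nΣh² − (Σh)² = 39700.85 − 38690.89 = 1009.96
r = 362.74 / √(3178.06 × 1009.96) = 362.74 / 1791.5673 ≈ 0.2025

0.2025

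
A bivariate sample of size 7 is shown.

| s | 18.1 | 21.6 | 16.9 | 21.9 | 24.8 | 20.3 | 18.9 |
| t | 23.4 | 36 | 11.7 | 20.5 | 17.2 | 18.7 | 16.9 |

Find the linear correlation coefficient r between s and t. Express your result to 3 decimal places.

0.275

n = 7, Σs = 142.5, Σt = 144.4, Σs² = 2943.73, Σt² = 3331.84, Σst = 2973.4
nΣst − ΣsΣt = 20813.8 − 20577 = 236.8
nΣs² − (Σs)² = 20606.11 − 20306.25 = 299.86; nΣt² − (Σt)² = 23322.88 − 20851.36 = 2471.52
r = 236.8 / √(299.86 × 2471.52) = 236.8 / 860.8775 ≈ 0.275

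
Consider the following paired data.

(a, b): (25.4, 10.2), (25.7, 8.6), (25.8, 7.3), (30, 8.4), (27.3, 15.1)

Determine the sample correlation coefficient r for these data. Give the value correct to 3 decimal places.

0.060

n = 5, Σa = 134.2, Σb = 49.6, Σa² = 3616.58, Σb² = 529.86, Σab = 1332.67
nΣab − ΣaΣb = 6663.35 − 6656.32 = 7.03
nΣa² − (Σa)² = 18082.9 − 18009.64 = 73.26; nΣb² − (Σb)² = 2649.3 − 2460.16 = 189.14
r = 7.03 / √(73.26 × 189.14) = 7.03 / 117.7132 ≈ 0.060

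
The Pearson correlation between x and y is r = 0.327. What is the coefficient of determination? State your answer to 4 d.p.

0.1069

r² = (0.327)² = 0.1069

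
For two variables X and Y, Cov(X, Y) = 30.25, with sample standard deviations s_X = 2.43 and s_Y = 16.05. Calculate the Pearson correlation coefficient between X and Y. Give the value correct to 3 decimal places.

r = Cov(X,Y) / (s_X · s_Y) = 30.25 / (2.43 × 16.05)
  = 30.25 / 39.0015 ≈ 0.776

0.776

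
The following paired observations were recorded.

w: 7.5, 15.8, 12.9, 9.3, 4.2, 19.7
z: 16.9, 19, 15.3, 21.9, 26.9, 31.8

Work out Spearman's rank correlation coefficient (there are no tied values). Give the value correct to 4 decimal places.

0.1429

Rank w: 2, 5, 4, 3, 1, 6
Rank z: 2, 3, 1, 4, 5, 6
d = rank(w) − rank(z): 0, 2, 3, -1, -4, 0; Σd² = 30
ρ = 1 − 6Σd² / [n(n²−1)] = 1 − 6×30 / (6×35) = 1 − 180/210 ≈ 0.1429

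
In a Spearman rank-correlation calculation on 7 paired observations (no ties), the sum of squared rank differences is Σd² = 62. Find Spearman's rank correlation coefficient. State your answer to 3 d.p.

ρ = 1 − 6Σd² / [n(n²−1)] = 1 − 6×62 / (7×48)
  = 1 − 372/336 = 1 − 1.1071 ≈ -0.107

-0.107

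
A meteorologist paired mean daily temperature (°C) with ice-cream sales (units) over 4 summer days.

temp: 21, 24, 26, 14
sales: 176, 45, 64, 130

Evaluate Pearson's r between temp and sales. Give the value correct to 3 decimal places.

n = 4, Σx = 85, Σy = 415, Σx² = 1889, Σy² = 53997, Σxy = 8260
nΣxy − ΣxΣy = 33040 − 35275 = -2235
nΣx² − (Σx)² = 7556 − 7225 = 331; nΣy² − (Σy)² = 215988 − 172225 = 43763
r = -2235 / √(331 × 43763) = -2235 / 3805.9891 ≈ -0.587

-0.587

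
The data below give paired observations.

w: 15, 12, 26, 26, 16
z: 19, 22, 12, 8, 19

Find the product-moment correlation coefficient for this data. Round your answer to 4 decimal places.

n = 5, Σw = 95, Σz = 80, Σw² = 1977, Σz² = 1414, Σwz = 1373
nΣwz − ΣwΣz = 6865 − 7600 = -735
nΣw² − (Σw)² = 9885 − 9025 = 860; nΣz² − (Σz)² = 7070 − 6400 = 670
r = -735 / √(860 × 670) = -735 / 759.0784 ≈ -0.9683

-0.9683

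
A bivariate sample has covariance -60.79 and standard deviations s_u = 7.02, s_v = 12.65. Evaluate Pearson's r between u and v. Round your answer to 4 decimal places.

-0.6845

r = Cov(u,v) / (s_u · s_v) = -60.79 / (7.02 × 12.65)
  = -60.79 / 88.8030 ≈ -0.6845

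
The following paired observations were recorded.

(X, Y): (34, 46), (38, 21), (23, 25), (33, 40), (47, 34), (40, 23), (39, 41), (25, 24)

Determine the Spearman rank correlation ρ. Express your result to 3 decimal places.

-0.024

Rank X: 4, 5, 1, 3, 8, 7, 6, 2
Rank Y: 8, 1, 4, 6, 5, 2, 7, 3
d = rank(X) − rank(Y): -4, 4, -3, -3, 3, 5, -1, -1; Σd² = 86
ρ = 1 − 6Σd² / [n(n²−1)] = 1 − 6×86 / (8×63) = 1 − 516/504 ≈ -0.024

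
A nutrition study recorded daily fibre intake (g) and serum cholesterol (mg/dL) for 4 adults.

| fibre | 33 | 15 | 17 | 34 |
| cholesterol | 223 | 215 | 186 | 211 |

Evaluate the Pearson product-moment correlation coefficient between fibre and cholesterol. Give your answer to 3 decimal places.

0.522

n = 4, Σx = 99, Σy = 835, Σx² = 2759, Σy² = 175071, Σxy = 20920
nΣxy − ΣxΣy = 83680 − 82665 = 1015
nΣx² − (Σx)² = 11036 − 9801 = 1235; nΣy² − (Σy)² = 700284 − 697225 = 3059
r = 1015 / √(1235 × 3059) = 1015 / 1943.6731 ≈ 0.522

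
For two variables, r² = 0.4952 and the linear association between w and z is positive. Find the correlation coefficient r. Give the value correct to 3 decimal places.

0.704

|r| = √0.4952 = 0.704
The association is positive, so r = 0.704.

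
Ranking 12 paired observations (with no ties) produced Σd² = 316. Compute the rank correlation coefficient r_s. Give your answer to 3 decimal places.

ρ = 1 − 6Σd² / [n(n²−1)] = 1 − 6×316 / (12×143)
  = 1 − 1896/1716 = 1 − 1.1049 ≈ -0.105

-0.105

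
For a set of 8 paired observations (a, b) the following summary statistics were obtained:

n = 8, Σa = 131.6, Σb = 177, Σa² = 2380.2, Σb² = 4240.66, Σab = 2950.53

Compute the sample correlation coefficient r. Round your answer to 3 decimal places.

r = (nΣab − ΣaΣb) / √[(nΣa² − (Σa)²)(nΣb² − (Σb)²)]
Numerator: 8×2950.53 − 131.6×177 = 311.04
Denominator: √[(19041.6 − 17318.56)(33925.28 − 31329)] = √[1723.04 × 2596.28] = 2115.0637
r = 311.04 / 2115.0637 ≈ 0.147

0.147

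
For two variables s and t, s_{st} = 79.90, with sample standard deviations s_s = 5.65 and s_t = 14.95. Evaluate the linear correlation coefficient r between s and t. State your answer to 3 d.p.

0.946

r = Cov(s,t) / (s_s · s_t) = 79.90 / (5.65 × 14.95)
  = 79.90 / 84.4675 ≈ 0.946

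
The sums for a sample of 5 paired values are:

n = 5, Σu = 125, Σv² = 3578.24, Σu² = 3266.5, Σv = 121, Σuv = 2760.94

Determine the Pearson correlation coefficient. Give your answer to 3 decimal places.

-0.871

r = (nΣuv − ΣuΣv) / √[(nΣu² − (Σu)²)(nΣv² − (Σv)²)]
Numerator: 5×2760.94 − 125×121 = -1320.3
Denominator: √[(16332.5 − 15625)(17891.2 − 14641)] = √[707.5 × 3250.2] = 1516.4157
r = -1320.3 / 1516.4157 ≈ -0.871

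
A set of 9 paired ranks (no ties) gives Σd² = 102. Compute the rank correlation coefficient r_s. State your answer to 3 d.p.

0.150

ρ = 1 − 6Σd² / [n(n²−1)] = 1 − 6×102 / (9×80)
  = 1 − 612/720 = 1 − 0.8500 ≈ 0.150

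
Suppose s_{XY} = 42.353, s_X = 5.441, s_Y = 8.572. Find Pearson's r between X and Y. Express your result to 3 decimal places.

0.908

r = Cov(X,Y) / (s_X · s_Y) = 42.353 / (5.441 × 8.572)
  = 42.353 / 46.6403 ≈ 0.908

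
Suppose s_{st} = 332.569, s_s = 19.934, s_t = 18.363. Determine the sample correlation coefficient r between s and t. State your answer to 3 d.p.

0.909

r = Cov(s,t) / (s_s · s_t) = 332.569 / (19.934 × 18.363)
  = 332.569 / 366.0480 ≈ 0.909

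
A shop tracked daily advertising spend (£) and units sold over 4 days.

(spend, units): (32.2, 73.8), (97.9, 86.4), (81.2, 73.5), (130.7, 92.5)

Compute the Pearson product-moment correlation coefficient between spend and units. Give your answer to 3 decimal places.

0.861

n = 4, Σx = 342, Σy = 326.2, Σx² = 34297.18, Σy² = 26869.9, Σxy = 28892.87
nΣxy − ΣxΣy = 115571.48 − 111560.4 = 4011.08
nΣx² − (Σx)² = 137188.72 − 116964 = 20224.72; nΣy² − (Σy)² = 107479.6 − 106406.44 = 1073.16
r = 4011.08 / √(20224.72 × 1073.16) = 4011.08 / 4658.7939 ≈ 0.861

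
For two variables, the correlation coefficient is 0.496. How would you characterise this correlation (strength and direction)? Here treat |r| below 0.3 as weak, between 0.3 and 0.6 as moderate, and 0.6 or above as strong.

moderate positive

r = 0.496 > 0 so the relationship is positive.
|r| = 0.496, which falls in the moderate range.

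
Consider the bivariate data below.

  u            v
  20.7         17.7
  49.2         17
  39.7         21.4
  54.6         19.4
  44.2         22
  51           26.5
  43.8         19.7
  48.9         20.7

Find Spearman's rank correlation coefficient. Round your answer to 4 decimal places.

0.0714

Rank u: 1, 6, 2, 8, 4, 7, 3, 5
Rank v: 2, 1, 6, 3, 7, 8, 4, 5
d = rank(u) − rank(v): -1, 5, -4, 5, -3, -1, -1, 0; Σd² = 78
ρ = 1 − 6Σd² / [n(n²−1)] = 1 − 6×78 / (8×63) = 1 − 468/504 ≈ 0.0714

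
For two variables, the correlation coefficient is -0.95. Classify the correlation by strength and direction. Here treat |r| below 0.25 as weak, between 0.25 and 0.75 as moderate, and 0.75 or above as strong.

strong negative

r = -0.95 < 0 so the relationship is negative.
|r| = 0.95, which falls in the strong range.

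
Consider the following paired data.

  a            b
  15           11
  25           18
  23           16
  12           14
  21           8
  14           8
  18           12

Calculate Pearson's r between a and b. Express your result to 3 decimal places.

n = 7, Σa = 128, Σb = 87, Σa² = 2484, Σb² = 1169, Σab = 1647
nΣab − ΣaΣb = 11529 − 11136 = 393
nΣa² − (Σa)² = 17388 − 16384 = 1004; nΣb² − (Σb)² = 8183 − 7569 = 614
r = 393 / √(1004 × 614) = 393 / 785.1471 ≈ 0.501

0.501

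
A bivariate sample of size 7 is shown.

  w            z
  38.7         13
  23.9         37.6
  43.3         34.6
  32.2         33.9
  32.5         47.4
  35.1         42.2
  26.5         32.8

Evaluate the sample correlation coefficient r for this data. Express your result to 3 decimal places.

-0.296

n = 7, Σw = 232.2, Σz = 241.5, Σw² = 7971.14, Σz² = 9032.57, Σwz = 7882.42
nΣwz − ΣwΣz = 55176.94 − 56076.3 = -899.36
nΣw² − (Σw)² = 55797.98 − 53916.84 = 1881.14; nΣz² − (Σz)² = 63227.99 − 58322.25 = 4905.74
r = -899.36 / √(1881.14 × 4905.74) = -899.36 / 3037.8255 ≈ -0.296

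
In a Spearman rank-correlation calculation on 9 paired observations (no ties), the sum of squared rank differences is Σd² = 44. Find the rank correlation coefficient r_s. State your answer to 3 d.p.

ρ = 1 − 6Σd² / [n(n²−1)] = 1 − 6×44 / (9×80)
  = 1 − 264/720 = 1 − 0.3667 ≈ 0.633

0.633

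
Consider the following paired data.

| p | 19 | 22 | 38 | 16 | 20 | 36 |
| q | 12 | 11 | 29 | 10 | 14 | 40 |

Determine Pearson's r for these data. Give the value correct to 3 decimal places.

0.921

n = 6, Σp = 151, Σq = 116, Σp² = 4241, Σq² = 3002, Σpq = 3452
nΣpq − ΣpΣq = 20712 − 17516 = 3196
nΣp² − (Σp)² = 25446 − 22801 = 2645; nΣq² − (Σq)² = 18012 − 13456 = 4556
r = 3196 / √(2645 × 4556) = 3196 / 3471.4003 ≈ 0.921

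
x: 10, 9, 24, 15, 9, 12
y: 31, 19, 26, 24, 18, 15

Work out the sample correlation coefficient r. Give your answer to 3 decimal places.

0.327

n = 6, Σx = 79, Σy = 133, Σx² = 1207, Σy² = 3123, Σxy = 1807
nΣxy − ΣxΣy = 10842 − 10507 = 335
nΣx² − (Σx)² = 7242 − 6241 = 1001; nΣy² − (Σy)² = 18738 − 17689 = 1049
r = 335 / √(1001 × 1049) = 335 / 1024.7190 ≈ 0.327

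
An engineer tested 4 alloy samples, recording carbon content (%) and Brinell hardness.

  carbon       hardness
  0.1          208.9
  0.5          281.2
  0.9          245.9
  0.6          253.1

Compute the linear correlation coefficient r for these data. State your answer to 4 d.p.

n = 4, Σx = 2.1, Σy = 989.1, Σx² = 1.43, Σy² = 247239.07, Σxy = 534.66
nΣxy − ΣxΣy = 2138.64 − 2077.11 = 61.53
nΣx² − (Σx)² = 5.72 − 4.41 = 1.31; nΣy² − (Σy)² = 988956.28 − 978318.81 = 10637.47
r = 61.53 / √(1.31 × 10637.47) = 61.53 / 118.0470 ≈ 0.5212

0.5212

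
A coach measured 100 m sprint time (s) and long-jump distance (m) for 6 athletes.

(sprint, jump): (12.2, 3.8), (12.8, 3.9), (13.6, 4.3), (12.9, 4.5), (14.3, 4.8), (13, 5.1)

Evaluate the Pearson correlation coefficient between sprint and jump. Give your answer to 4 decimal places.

n = 6, Σx = 78.8, Σy = 26.4, Σx² = 1037.54, Σy² = 117.44, Σxy = 347.75
nΣxy − ΣxΣy = 2086.5 − 2080.32 = 6.18
nΣx² − (Σx)² = 6225.24 − 6209.44 = 15.8; nΣy² − (Σy)² = 704.64 − 696.96 = 7.68
r = 6.18 / √(15.8 × 7.68) = 6.18 / 11.0156 ≈ 0.5610

0.5610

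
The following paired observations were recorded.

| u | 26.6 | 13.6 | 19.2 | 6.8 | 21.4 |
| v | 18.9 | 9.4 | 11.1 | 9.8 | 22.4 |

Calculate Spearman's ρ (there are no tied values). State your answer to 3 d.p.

Rank u: 5, 2, 3, 1, 4
Rank v: 4, 1, 3, 2, 5
d = rank(u) − rank(v): 1, 1, 0, -1, -1; Σd² = 4
ρ = 1 − 6Σd² / [n(n²−1)] = 1 − 6×4 / (5×24) = 1 − 24/120 ≈ 0.800

0.800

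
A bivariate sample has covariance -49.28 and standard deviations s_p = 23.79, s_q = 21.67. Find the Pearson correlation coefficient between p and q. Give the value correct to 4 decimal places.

-0.0956

r = Cov(p,q) / (s_p · s_q) = -49.28 / (23.79 × 21.67)
  = -49.28 / 515.5293 ≈ -0.0956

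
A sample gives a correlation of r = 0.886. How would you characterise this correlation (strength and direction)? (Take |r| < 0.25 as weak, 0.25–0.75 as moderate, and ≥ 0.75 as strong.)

r = 0.886 > 0 so the relationship is positive.
|r| = 0.886, which falls in the strong range.

strong positive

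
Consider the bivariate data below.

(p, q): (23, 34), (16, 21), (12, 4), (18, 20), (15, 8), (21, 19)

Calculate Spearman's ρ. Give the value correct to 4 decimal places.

Rank p: 6, 3, 1, 4, 2, 5
Rank q: 6, 5, 1, 4, 2, 3
d = rank(p) − rank(q): 0, -2, 0, 0, 0, 2; Σd² = 8
ρ = 1 − 6Σd² / [n(n²−1)] = 1 − 6×8 / (6×35) = 1 − 48/210 ≈ 0.7714

0.7714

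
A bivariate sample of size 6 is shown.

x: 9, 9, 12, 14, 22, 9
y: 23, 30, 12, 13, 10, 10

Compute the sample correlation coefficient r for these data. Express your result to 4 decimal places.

-0.5327

n = 6, Σx = 75, Σy = 98, Σx² = 1067, Σy² = 1942, Σxy = 1113
nΣxy − ΣxΣy = 6678 − 7350 = -672
nΣx² − (Σx)² = 6402 − 5625 = 777; nΣy² − (Σy)² = 11652 − 9604 = 2048
r = -672 / √(777 × 2048) = -672 / 1261.4658 ≈ -0.5327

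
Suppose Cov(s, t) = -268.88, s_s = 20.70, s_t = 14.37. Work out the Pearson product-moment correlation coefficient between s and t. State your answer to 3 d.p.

-0.904

r = Cov(s,t) / (s_s · s_t) = -268.88 / (20.70 × 14.37)
  = -268.88 / 297.4590 ≈ -0.904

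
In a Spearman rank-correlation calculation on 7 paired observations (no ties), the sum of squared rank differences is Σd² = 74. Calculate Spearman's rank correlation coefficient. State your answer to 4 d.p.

ρ = 1 − 6Σd² / [n(n²−1)] = 1 − 6×74 / (7×48)
  = 1 − 444/336 = 1 − 1.32143 ≈ -0.3214

-0.3214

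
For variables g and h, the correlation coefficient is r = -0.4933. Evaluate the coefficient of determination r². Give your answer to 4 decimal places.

0.2433

r² = (-0.4933)² = 0.2433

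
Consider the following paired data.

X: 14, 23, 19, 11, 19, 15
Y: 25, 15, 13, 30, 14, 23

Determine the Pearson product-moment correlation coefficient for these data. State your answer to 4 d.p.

-0.9103

n = 6, ΣX = 101, ΣY = 120, ΣX² = 1793, ΣY² = 2644, ΣXY = 1883
nΣXY − ΣXΣY = 11298 − 12120 = -822
nΣX² − (ΣX)² = 10758 − 10201 = 557; nΣY² − (ΣY)² = 15864 − 14400 = 1464
r = -822 / √(557 × 1464) = -822 / 903.0216 ≈ -0.9103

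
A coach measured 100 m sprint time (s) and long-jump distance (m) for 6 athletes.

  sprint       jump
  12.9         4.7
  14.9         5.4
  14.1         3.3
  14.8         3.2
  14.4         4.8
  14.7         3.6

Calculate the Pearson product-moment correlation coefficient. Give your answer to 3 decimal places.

-0.140

n = 6, Σx = 85.8, Σy = 25, Σx² = 1229.72, Σy² = 108.38, Σxy = 357.02
nΣxy − ΣxΣy = 2142.12 − 2145 = -2.88
nΣx² − (Σx)² = 7378.32 − 7361.64 = 16.68; nΣy² − (Σy)² = 650.28 − 625 = 25.28
r = -2.88 / √(16.68 × 25.28) = -2.88 / 20.5346 ≈ -0.140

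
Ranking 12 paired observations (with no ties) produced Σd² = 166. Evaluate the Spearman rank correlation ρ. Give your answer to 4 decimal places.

ρ = 1 − 6Σd² / [n(n²−1)] = 1 − 6×166 / (12×143)
  = 1 − 996/1716 = 1 − 0.58042 ≈ 0.4196

0.4196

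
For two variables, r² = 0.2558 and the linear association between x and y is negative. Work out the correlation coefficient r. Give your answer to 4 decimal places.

-0.5058

|r| = √0.2558 = 0.5058
The association is negative, so r = −0.5058.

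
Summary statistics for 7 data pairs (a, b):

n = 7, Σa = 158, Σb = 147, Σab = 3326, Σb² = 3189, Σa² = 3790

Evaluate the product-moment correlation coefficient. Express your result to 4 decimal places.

r = (nΣab − ΣaΣb) / √[(nΣa² − (Σa)²)(nΣb² − (Σb)²)]
Numerator: 7×3326 − 158×147 = 56
Denominator: √[(26530 − 24964)(22323 − 21609)] = √[1566 × 714] = 1057.4138
r = 56 / 1057.4138 ≈ 0.0530

0.0530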